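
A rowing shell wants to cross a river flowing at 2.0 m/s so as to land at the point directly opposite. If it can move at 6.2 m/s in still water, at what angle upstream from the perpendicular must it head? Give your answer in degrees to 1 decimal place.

18.8°

To cancel the current, the upstream component of the rowing shell's velocity must equal the flow: 6.2 sin θ = 2.0.
sin θ = 2.0 / 6.2 = 0.3226.
θ = arcsin(0.3226) = 18.819°.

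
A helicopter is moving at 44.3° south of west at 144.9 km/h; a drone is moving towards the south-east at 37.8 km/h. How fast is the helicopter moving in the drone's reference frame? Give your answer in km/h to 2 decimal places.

150.20 km/h

Taking east as x and north as y: helicopter velocity = (-103.704, -101.200) km/h; drone velocity = (26.729, -26.729) km/h.
Velocity of helicopter relative to drone = (-103.704, -101.200) − (26.729, -26.729) = (-130.433, -74.472) km/h.
Magnitude = |(-130.433, -74.472)| = 150.195 km/h.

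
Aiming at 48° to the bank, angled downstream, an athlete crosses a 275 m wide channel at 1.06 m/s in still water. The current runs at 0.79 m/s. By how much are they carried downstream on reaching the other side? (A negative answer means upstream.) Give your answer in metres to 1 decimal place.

523.4 m

Perpendicular speed = 0.788 m/s; crossing time = 275 / 0.788 = 349.103 s.
Net downstream speed = 1.499 m/s.
Drift = 1.499 × 349.103 = 523.402 m (downstream).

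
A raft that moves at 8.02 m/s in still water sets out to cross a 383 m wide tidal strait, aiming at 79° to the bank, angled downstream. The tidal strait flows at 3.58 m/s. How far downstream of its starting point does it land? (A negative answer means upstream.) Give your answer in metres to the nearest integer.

Perpendicular speed = 7.873 m/s; crossing time = 383 / 7.873 = 48.649 s.
Net downstream speed = 5.110 m/s.
Drift = 5.110 × 48.649 = 248.613 m (downstream).

249 m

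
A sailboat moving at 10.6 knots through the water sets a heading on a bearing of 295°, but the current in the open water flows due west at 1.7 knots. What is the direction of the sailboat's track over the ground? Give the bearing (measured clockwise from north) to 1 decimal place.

Taking east as x and north as y: velocity relative to the water = (-9.607, 4.480) knots; the water relative to ground = (-1.700, 0.000) knots.
Velocity relative to ground = (-9.607, 4.480) + (-1.700, 0.000) = (-11.307, 4.480) knots.
Bearing = atan2(-11.31, 4.48) = 291.61° clockwise from north.

291.6°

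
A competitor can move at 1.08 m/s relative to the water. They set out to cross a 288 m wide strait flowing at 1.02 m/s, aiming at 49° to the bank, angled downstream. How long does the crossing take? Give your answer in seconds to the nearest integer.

The component of the competitor's velocity perpendicular to the bank is 1.08 × sin 49° = 0.815 m/s.
The current is parallel to the bank, so it does not affect the crossing time.
Time = 288 / 0.815 = 353.337 s.

353 s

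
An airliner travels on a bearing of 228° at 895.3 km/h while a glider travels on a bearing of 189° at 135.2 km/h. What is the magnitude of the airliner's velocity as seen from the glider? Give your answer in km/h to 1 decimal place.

Taking east as x and north as y: airliner velocity = (-665.338, -599.073) km/h; glider velocity = (-21.150, -133.535) km/h.
Velocity of airliner relative to glider = (-665.338, -599.073) − (-21.150, -133.535) = (-644.188, -465.537) km/h.
Magnitude = |(-644.188, -465.537)| = 794.797 km/h.

794.8 km/h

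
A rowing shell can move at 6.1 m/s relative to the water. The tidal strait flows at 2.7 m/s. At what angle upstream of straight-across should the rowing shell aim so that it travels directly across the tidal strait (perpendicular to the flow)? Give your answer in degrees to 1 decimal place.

26.3°

To cancel the current, the upstream component of the rowing shell's velocity must equal the flow: 6.1 sin θ = 2.7.
sin θ = 2.7 / 6.1 = 0.4426.
θ = arcsin(0.4426) = 26.271°.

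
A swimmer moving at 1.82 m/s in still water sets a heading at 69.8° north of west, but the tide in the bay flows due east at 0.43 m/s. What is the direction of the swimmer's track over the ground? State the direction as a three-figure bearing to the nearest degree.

353°

Taking east as x and north as y: velocity relative to the water = (-0.628, 1.708) m/s; the water relative to ground = (0.430, 0.000) m/s.
Velocity relative to ground = (-0.628, 1.708) + (0.430, 0.000) = (-0.198, 1.708) m/s.
Bearing = atan2(-0.20, 1.71) = 353.37° clockwise from north.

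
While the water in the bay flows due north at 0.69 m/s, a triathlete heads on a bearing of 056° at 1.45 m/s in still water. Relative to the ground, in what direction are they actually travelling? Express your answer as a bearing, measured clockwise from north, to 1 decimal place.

038.7°

Taking east as x and north as y: velocity relative to the water = (1.202, 0.811) m/s; the water relative to ground = (0.000, 0.690) m/s.
Velocity relative to ground = (1.202, 0.811) + (0.000, 0.690) = (1.202, 1.501) m/s.
Bearing = atan2(1.20, 1.50) = 38.69° clockwise from north.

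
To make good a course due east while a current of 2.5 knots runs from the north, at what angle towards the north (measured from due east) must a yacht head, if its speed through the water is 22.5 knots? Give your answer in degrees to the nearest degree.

The current pushes perpendicular to the desired track; the heading must have a component into the current equal to 2.5 knots: 22.5 sin θ = 2.5.
sin θ = 0.1111, so θ = 6.379°.

6°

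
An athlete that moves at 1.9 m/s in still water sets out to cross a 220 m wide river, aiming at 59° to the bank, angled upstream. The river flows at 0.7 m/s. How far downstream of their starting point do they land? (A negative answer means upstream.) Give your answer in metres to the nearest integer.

Perpendicular speed = 1.629 m/s; crossing time = 220 / 1.629 = 135.084 s.
Net downstream speed = -0.279 m/s.
Drift = -0.279 × 135.084 = -37.631 m (upstream).

-38 m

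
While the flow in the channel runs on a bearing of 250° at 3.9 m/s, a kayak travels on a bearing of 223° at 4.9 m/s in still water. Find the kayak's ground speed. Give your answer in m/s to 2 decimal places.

Taking east as x and north as y: velocity relative to the water = (-3.342, -3.584) m/s; the water relative to ground = (-3.665, -1.334) m/s.
Velocity relative to ground = (-3.342, -3.584) + (-3.665, -1.334) = (-7.007, -4.918) m/s.
Speed = |(-7.007, -4.918)| = 8.560 m/s.

8.56 m/s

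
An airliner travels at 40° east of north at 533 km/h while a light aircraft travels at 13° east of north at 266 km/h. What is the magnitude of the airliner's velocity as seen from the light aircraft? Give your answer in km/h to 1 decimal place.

319.7 km/h

Taking east as x and north as y: airliner velocity = (342.606, 408.302) km/h; light aircraft velocity = (59.837, 259.182) km/h.
Velocity of airliner relative to light aircraft = (342.606, 408.302) − (59.837, 259.182) = (282.769, 149.119) km/h.
Magnitude = |(282.769, 149.119)| = 319.679 km/h.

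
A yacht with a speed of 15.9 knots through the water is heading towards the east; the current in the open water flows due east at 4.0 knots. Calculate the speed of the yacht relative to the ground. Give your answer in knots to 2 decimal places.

Taking east as x and north as y: velocity relative to the water = (15.900, 0.000) knots; the water relative to ground = (4.000, 0.000) knots.
Velocity relative to ground = (15.900, 0.000) + (4.000, 0.000) = (19.900, 0.000) knots.
Speed = |(19.900, 0.000)| = 19.900 knots.

19.90 knots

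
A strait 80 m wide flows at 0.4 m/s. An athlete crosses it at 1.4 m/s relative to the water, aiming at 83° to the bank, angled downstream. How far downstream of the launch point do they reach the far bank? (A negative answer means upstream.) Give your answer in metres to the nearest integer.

Perpendicular speed = 1.390 m/s; crossing time = 80 / 1.390 = 57.572 s.
Net downstream speed = 0.571 m/s.
Drift = 0.571 × 57.572 = 32.852 m (downstream).

33 m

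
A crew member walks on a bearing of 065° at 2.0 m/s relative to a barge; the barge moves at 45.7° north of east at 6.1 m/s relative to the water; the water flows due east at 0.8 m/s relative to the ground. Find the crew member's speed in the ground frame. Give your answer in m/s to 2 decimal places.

8.63 m/s

In east/north components (m/s): crew member relative to barge = (1.813, 0.845); barge relative to water = (4.260, 4.366); water relative to ground = (0.800, 0.000).
Sum = (6.873, 5.211) m/s.
Speed = |(6.873, 5.211)| = 8.625 m/s.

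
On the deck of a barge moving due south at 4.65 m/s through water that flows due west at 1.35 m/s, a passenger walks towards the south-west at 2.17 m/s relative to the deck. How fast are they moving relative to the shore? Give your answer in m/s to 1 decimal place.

In east/north components (m/s): passenger relative to barge = (-1.534, -1.534); barge relative to water = (0.000, -4.650); water relative to ground = (-1.350, 0.000).
Sum = (-2.884, -6.184) m/s.
Speed = |(-2.884, -6.184)| = 6.824 m/s.

6.8 m/s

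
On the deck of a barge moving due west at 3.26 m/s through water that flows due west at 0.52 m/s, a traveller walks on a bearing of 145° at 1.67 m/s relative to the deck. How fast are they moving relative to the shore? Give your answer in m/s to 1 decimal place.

3.1 m/s

In east/north components (m/s): traveller relative to barge = (0.958, -1.368); barge relative to water = (-3.260, 0.000); water relative to ground = (-0.520, 0.000).
Sum = (-2.822, -1.368) m/s.
Speed = |(-2.822, -1.368)| = 3.136 m/s.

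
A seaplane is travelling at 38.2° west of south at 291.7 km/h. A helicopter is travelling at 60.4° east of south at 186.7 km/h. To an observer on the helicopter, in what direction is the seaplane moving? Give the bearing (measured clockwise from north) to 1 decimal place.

248.2°

Taking east as x and north as y: seaplane velocity = (-180.390, -229.234) km/h; helicopter velocity = (162.335, -92.219) km/h.
Velocity of seaplane relative to helicopter = (-180.390, -229.234) − (162.335, -92.219) = (-342.724, -137.016) km/h.
Bearing = atan2(-342.72, -137.02) = 248.21° clockwise from north.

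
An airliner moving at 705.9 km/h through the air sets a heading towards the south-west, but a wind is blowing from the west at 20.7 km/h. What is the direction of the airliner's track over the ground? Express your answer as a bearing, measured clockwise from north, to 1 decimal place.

223.8°

Taking east as x and north as y: velocity relative to the air = (-499.147, -499.147) km/h; the air relative to ground = (20.700, 0.000) km/h.
Velocity relative to ground = (-499.147, -499.147) + (20.700, 0.000) = (-478.447, -499.147) km/h.
Bearing = atan2(-478.45, -499.15) = 223.79° clockwise from north.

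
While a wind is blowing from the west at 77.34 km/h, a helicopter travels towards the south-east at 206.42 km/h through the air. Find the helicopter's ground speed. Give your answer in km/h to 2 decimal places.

Taking east as x and north as y: velocity relative to the air = (145.961, -145.961) km/h; the air relative to ground = (77.340, 0.000) km/h.
Velocity relative to ground = (145.961, -145.961) + (77.340, 0.000) = (223.301, -145.961) km/h.
Speed = |(223.301, -145.961)| = 266.773 km/h.

266.77 km/h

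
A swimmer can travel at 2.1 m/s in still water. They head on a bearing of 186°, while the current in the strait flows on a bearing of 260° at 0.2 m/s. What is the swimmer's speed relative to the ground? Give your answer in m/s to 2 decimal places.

Taking east as x and north as y: velocity relative to the water = (-0.220, -2.088) m/s; the water relative to ground = (-0.197, -0.035) m/s.
Velocity relative to ground = (-0.220, -2.088) + (-0.197, -0.035) = (-0.416, -2.123) m/s.
Speed = |(-0.416, -2.123)| = 2.164 m/s.

2.16 m/s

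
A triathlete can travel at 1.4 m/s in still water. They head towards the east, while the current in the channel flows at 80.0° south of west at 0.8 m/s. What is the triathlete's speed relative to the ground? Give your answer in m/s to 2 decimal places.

Taking east as x and north as y: velocity relative to the water = (1.400, 0.000) m/s; the water relative to ground = (-0.139, -0.788) m/s.
Velocity relative to ground = (1.400, 0.000) + (-0.139, -0.788) = (1.261, -0.788) m/s.
Speed = |(1.261, -0.788)| = 1.487 m/s.

1.49 m/s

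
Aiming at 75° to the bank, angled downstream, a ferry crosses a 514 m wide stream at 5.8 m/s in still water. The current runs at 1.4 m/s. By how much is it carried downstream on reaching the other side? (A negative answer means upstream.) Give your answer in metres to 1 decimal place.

266.2 m

Perpendicular speed = 5.602 m/s; crossing time = 514 / 5.602 = 91.747 s.
Net downstream speed = 2.901 m/s.
Drift = 2.901 × 91.747 = 266.172 m (downstream).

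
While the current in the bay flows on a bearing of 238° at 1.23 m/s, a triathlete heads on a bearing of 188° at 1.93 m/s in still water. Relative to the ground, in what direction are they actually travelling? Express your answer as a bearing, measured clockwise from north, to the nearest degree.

Taking east as x and north as y: velocity relative to the water = (-0.269, -1.911) m/s; the water relative to ground = (-1.043, -0.652) m/s.
Velocity relative to ground = (-0.269, -1.911) + (-1.043, -0.652) = (-1.312, -2.563) m/s.
Bearing = atan2(-1.31, -2.56) = 207.10° clockwise from north.

207°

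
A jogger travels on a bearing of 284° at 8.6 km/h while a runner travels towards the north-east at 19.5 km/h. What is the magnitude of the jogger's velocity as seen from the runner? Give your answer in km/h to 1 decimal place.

Taking east as x and north as y: jogger velocity = (-8.345, 2.081) km/h; runner velocity = (13.789, 13.789) km/h.
Velocity of jogger relative to runner = (-8.345, 2.081) − (13.789, 13.789) = (-22.133, -11.708) km/h.
Magnitude = |(-22.133, -11.708)| = 25.039 km/h.

25.0 km/h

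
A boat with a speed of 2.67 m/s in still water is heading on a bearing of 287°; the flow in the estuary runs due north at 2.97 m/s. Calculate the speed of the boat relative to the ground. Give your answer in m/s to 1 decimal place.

4.5 m/s

Taking east as x and north as y: velocity relative to the water = (-2.553, 0.781) m/s; the water relative to ground = (0.000, 2.970) m/s.
Velocity relative to ground = (-2.553, 0.781) + (0.000, 2.970) = (-2.553, 3.751) m/s.
Speed = |(-2.553, 3.751)| = 4.537 m/s.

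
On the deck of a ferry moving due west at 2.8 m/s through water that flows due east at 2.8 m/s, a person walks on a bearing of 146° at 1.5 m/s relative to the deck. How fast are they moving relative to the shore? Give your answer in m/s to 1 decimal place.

1.5 m/s

In east/north components (m/s): person relative to ferry = (0.839, -1.244); ferry relative to water = (-2.800, 0.000); water relative to ground = (2.800, 0.000).
Sum = (0.839, -1.244) m/s.
Speed = |(0.839, -1.244)| = 1.500 m/s.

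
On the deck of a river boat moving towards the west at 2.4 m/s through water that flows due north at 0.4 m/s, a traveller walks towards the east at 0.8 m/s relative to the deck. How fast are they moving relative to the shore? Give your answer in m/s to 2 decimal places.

1.65 m/s

In east/north components (m/s): traveller relative to river boat = (0.800, 0.000); river boat relative to water = (-2.400, 0.000); water relative to ground = (0.000, 0.400).
Sum = (-1.600, 0.400) m/s.
Speed = |(-1.600, 0.400)| = 1.649 m/s.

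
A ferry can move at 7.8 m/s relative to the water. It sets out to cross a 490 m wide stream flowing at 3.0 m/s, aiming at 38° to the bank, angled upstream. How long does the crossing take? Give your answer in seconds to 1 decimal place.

102.0 s

The component of the ferry's velocity perpendicular to the bank is 7.8 × sin 38° = 4.802 m/s.
The current is parallel to the bank, so it does not affect the crossing time.
Time = 490 / 4.802 = 102.037 s.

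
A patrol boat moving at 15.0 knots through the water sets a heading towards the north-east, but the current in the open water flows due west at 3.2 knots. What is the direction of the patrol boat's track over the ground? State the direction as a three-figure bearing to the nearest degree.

035°

Taking east as x and north as y: velocity relative to the water = (10.607, 10.607) knots; the water relative to ground = (-3.200, 0.000) knots.
Velocity relative to ground = (10.607, 10.607) + (-3.200, 0.000) = (7.407, 10.607) knots.
Bearing = atan2(7.41, 10.61) = 34.93° clockwise from north.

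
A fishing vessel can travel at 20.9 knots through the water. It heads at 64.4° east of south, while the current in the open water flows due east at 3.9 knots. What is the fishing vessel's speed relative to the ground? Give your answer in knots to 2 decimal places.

24.48 knots

Taking east as x and north as y: velocity relative to the water = (18.848, -9.031) knots; the water relative to ground = (3.900, 0.000) knots.
Velocity relative to ground = (18.848, -9.031) + (3.900, 0.000) = (22.748, -9.031) knots.
Speed = |(22.748, -9.031)| = 24.475 knots.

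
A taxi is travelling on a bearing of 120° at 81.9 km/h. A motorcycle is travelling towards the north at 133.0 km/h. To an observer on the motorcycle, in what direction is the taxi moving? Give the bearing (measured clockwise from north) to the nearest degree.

Taking east as x and north as y: taxi velocity = (70.927, -40.950) km/h; motorcycle velocity = (0.000, 133.000) km/h.
Velocity of taxi relative to motorcycle = (70.927, -40.950) − (0.000, 133.000) = (70.927, -173.950) km/h.
Bearing = atan2(70.93, -173.95) = 157.82° clockwise from north.

158°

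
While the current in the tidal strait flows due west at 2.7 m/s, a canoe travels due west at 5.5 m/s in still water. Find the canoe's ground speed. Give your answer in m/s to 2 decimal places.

Taking east as x and north as y: velocity relative to the water = (-5.500, 0.000) m/s; the water relative to ground = (-2.700, 0.000) m/s.
Velocity relative to ground = (-5.500, 0.000) + (-2.700, 0.000) = (-8.200, 0.000) m/s.
Speed = |(-8.200, 0.000)| = 8.200 m/s.

8.20 m/s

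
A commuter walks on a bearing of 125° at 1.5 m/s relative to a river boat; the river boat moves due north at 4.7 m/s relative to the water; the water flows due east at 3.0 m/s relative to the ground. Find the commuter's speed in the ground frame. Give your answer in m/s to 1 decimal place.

5.7 m/s

In east/north components (m/s): commuter relative to river boat = (1.229, -0.860); river boat relative to water = (0.000, 4.700); water relative to ground = (3.000, 0.000).
Sum = (4.229, 3.840) m/s.
Speed = |(4.229, 3.840)| = 5.712 m/s.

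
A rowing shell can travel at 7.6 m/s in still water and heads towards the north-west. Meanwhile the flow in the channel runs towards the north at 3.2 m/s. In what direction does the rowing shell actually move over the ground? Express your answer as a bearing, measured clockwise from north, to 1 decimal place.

Taking east as x and north as y: velocity relative to the water = (-5.374, 5.374) m/s; the water relative to ground = (0.000, 3.200) m/s.
Velocity relative to ground = (-5.374, 5.374) + (0.000, 3.200) = (-5.374, 8.574) m/s.
Bearing = atan2(-5.37, 8.57) = 327.92° clockwise from north.

327.9°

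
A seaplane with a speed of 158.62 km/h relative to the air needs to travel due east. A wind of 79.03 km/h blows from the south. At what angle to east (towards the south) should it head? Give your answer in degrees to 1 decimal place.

29.9°

The wind pushes perpendicular to the desired track; the heading must have a component into the wind equal to 79.03 km/h: 158.62 sin θ = 79.03.
sin θ = 0.4982, so θ = 29.883°.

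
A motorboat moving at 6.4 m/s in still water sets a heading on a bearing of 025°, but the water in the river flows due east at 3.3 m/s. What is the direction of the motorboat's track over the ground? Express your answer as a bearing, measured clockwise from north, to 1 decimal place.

Taking east as x and north as y: velocity relative to the water = (2.705, 5.800) m/s; the water relative to ground = (3.300, 0.000) m/s.
Velocity relative to ground = (2.705, 5.800) + (3.300, 0.000) = (6.005, 5.800) m/s.
Bearing = atan2(6.00, 5.80) = 45.99° clockwise from north.

046.0°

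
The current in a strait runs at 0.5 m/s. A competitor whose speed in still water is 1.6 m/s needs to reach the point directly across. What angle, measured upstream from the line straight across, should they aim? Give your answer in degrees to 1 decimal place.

To cancel the current, the upstream component of the competitor's velocity must equal the flow: 1.6 sin θ = 0.5.
sin θ = 0.5 / 1.6 = 0.3125.
θ = arcsin(0.3125) = 18.210°.

18.2°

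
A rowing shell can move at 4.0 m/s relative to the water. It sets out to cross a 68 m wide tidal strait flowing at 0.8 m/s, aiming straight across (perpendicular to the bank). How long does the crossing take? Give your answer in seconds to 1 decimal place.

The component of the rowing shell's velocity perpendicular to the bank is 4.0 m/s.
Only the cross-stream component determines the crossing time; the current contributes nothing perpendicular to the bank.
Time = 68 / 4.000 = 17.000 s.

17.0 s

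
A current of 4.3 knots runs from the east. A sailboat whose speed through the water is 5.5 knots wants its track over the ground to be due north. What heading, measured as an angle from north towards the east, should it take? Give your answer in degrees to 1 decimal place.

The current pushes perpendicular to the desired track; the heading must have a component into the current equal to 4.3 knots: 5.5 sin θ = 4.3.
sin θ = 0.7818, so θ = 51.427°.

51.4°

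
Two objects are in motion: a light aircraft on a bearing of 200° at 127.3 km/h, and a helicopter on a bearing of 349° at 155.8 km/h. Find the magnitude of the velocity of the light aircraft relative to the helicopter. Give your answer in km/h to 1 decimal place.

272.9 km/h

Taking east as x and north as y: light aircraft velocity = (-43.539, -119.623) km/h; helicopter velocity = (-29.728, 152.938) km/h.
Velocity of light aircraft relative to helicopter = (-43.539, -119.623) − (-29.728, 152.938) = (-13.811, -272.560) km/h.
Magnitude = |(-13.811, -272.560)| = 272.910 km/h.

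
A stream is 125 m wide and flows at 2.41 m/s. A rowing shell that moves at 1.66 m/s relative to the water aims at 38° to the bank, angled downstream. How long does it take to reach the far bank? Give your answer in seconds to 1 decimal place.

122.3 s

The component of the rowing shell's velocity perpendicular to the bank is 1.66 × sin 38° = 1.022 m/s.
The current is parallel to the bank, so it does not affect the crossing time.
Time = 125 / 1.022 = 122.309 s.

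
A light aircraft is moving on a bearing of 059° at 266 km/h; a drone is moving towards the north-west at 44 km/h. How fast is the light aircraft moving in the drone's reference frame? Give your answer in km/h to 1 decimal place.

Taking east as x and north as y: light aircraft velocity = (228.007, 137.000) km/h; drone velocity = (-31.113, 31.113) km/h.
Velocity of light aircraft relative to drone = (228.007, 137.000) − (-31.113, 31.113) = (259.119, 105.887) km/h.
Magnitude = |(259.119, 105.887)| = 279.919 km/h.

279.9 km/h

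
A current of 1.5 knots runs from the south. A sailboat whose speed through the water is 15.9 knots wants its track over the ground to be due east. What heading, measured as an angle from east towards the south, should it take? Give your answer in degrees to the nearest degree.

The current pushes perpendicular to the desired track; the heading must have a component into the current equal to 1.5 knots: 15.9 sin θ = 1.5.
sin θ = 0.0943, so θ = 5.413°.

5°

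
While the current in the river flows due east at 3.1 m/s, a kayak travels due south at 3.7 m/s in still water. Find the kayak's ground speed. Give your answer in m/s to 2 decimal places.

4.83 m/s

Taking east as x and north as y: velocity relative to the water = (0.000, -3.700) m/s; the water relative to ground = (3.100, 0.000) m/s.
Velocity relative to ground = (0.000, -3.700) + (3.100, 0.000) = (3.100, -3.700) m/s.
Speed = |(3.100, -3.700)| = 4.827 m/s.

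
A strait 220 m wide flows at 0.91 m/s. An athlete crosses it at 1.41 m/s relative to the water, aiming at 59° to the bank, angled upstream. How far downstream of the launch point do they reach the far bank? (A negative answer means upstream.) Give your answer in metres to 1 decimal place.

33.5 m

Perpendicular speed = 1.209 m/s; crossing time = 220 / 1.209 = 182.028 s.
Net downstream speed = 0.184 m/s.
Drift = 0.184 × 182.028 = 33.456 m (downstream).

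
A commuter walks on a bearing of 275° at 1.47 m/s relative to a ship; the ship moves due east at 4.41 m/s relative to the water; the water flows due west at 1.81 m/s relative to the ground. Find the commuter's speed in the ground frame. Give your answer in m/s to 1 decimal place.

1.1 m/s

In east/north components (m/s): commuter relative to ship = (-1.464, 0.128); ship relative to water = (4.410, 0.000); water relative to ground = (-1.810, 0.000).
Sum = (1.136, 0.128) m/s.
Speed = |(1.136, 0.128)| = 1.143 m/s.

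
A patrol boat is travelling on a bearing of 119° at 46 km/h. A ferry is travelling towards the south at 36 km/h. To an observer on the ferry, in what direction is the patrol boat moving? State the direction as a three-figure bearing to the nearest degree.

Taking east as x and north as y: patrol boat velocity = (40.233, -22.301) km/h; ferry velocity = (0.000, -36.000) km/h.
Velocity of patrol boat relative to ferry = (40.233, -22.301) − (0.000, -36.000) = (40.233, 13.699) km/h.
Bearing = atan2(40.23, 13.70) = 71.20° clockwise from north.

071°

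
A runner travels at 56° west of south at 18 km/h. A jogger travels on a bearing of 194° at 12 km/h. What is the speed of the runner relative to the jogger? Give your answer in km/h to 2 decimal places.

Taking east as x and north as y: runner velocity = (-14.923, -10.065) km/h; jogger velocity = (-2.903, -11.644) km/h.
Velocity of runner relative to jogger = (-14.923, -10.065) − (-2.903, -11.644) = (-12.020, 1.578) km/h.
Magnitude = |(-12.020, 1.578)| = 12.123 km/h.

12.12 km/h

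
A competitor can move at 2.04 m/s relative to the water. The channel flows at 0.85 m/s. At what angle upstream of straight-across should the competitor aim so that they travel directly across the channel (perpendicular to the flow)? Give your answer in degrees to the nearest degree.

25°

To cancel the current, the upstream component of the competitor's velocity must equal the flow: 2.04 sin θ = 0.85.
sin θ = 0.85 / 2.04 = 0.4167.
θ = arcsin(0.4167) = 24.624°.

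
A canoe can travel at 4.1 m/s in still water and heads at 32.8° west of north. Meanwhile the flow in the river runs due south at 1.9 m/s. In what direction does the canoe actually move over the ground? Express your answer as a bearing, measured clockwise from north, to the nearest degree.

305°

Taking east as x and north as y: velocity relative to the water = (-2.221, 3.446) m/s; the water relative to ground = (0.000, -1.900) m/s.
Velocity relative to ground = (-2.221, 3.446) + (0.000, -1.900) = (-2.221, 1.546) m/s.
Bearing = atan2(-2.22, 1.55) = 304.85° clockwise from north.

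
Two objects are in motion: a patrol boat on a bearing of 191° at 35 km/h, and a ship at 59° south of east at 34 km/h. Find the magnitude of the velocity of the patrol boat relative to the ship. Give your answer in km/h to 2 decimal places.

24.75 km/h

Taking east as x and north as y: patrol boat velocity = (-6.678, -34.357) km/h; ship velocity = (17.511, -29.144) km/h.
Velocity of patrol boat relative to ship = (-6.678, -34.357) − (17.511, -29.144) = (-24.190, -5.213) km/h.
Magnitude = |(-24.190, -5.213)| = 24.745 km/h.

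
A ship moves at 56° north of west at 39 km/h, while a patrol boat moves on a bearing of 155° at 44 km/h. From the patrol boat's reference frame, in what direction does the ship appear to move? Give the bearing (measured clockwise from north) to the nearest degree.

331°

Taking east as x and north as y: ship velocity = (-21.809, 32.332) km/h; patrol boat velocity = (18.595, -39.878) km/h.
Velocity of ship relative to patrol boat = (-21.809, 32.332) − (18.595, -39.878) = (-40.404, 72.210) km/h.
Bearing = atan2(-40.40, 72.21) = 330.77° clockwise from north.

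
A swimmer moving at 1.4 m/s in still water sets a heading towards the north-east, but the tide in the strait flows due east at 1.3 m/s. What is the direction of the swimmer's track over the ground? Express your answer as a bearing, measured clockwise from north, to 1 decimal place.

066.6°

Taking east as x and north as y: velocity relative to the water = (0.990, 0.990) m/s; the water relative to ground = (1.300, 0.000) m/s.
Velocity relative to ground = (0.990, 0.990) + (1.300, 0.000) = (2.290, 0.990) m/s.
Bearing = atan2(2.29, 0.99) = 66.62° clockwise from north.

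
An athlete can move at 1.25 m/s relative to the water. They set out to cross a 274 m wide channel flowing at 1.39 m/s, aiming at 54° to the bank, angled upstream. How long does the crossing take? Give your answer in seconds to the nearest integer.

The component of the athlete's velocity perpendicular to the bank is 1.25 × sin 54° = 1.011 m/s.
The flow acts along the bank and has no component across it.
Time = 274 / 1.011 = 270.946 s.

271 s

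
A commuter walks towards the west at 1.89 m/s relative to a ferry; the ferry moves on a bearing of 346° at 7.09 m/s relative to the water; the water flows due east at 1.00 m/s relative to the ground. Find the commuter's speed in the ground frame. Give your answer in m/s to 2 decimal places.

7.36 m/s

In east/north components (m/s): commuter relative to ferry = (-1.890, 0.000); ferry relative to water = (-1.715, 6.879); water relative to ground = (1.000, 0.000).
Sum = (-2.605, 6.879) m/s.
Speed = |(-2.605, 6.879)| = 7.356 m/s.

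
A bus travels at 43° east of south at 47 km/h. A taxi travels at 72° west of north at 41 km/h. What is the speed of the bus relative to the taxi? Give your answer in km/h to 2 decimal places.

85.21 km/h

Taking east as x and north as y: bus velocity = (32.054, -34.374) km/h; taxi velocity = (-38.993, 12.670) km/h.
Velocity of bus relative to taxi = (32.054, -34.374) − (-38.993, 12.670) = (71.047, -47.043) km/h.
Magnitude = |(71.047, -47.043)| = 85.210 km/h.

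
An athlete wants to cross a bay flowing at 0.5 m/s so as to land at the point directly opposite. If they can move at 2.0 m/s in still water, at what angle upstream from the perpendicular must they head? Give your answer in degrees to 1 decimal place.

To cancel the current, the upstream component of the athlete's velocity must equal the flow: 2.0 sin θ = 0.5.
sin θ = 0.5 / 2.0 = 0.2500.
θ = arcsin(0.2500) = 14.478°.

14.5°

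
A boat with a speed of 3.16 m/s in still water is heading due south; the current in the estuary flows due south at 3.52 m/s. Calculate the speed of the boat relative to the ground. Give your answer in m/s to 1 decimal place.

6.7 m/s

Taking east as x and north as y: velocity relative to the water = (0.000, -3.160) m/s; the water relative to ground = (0.000, -3.520) m/s.
Velocity relative to ground = (0.000, -3.160) + (0.000, -3.520) = (0.000, -6.680) m/s.
Speed = |(0.000, -6.680)| = 6.680 m/s.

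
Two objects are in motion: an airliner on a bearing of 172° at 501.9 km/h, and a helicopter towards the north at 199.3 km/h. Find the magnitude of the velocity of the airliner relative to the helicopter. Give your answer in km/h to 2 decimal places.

699.81 km/h

Taking east as x and north as y: airliner velocity = (69.851, -497.016) km/h; helicopter velocity = (0.000, 199.300) km/h.
Velocity of airliner relative to helicopter = (69.851, -497.016) − (0.000, 199.300) = (69.851, -696.316) km/h.
Magnitude = |(69.851, -696.316)| = 699.810 km/h.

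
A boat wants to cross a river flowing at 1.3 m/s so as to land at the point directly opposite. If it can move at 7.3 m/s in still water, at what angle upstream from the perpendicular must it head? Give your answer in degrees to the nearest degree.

To cancel the current, the upstream component of the boat's velocity must equal the flow: 7.3 sin θ = 1.3.
sin θ = 1.3 / 7.3 = 0.1781.
θ = arcsin(0.1781) = 10.258°.

10°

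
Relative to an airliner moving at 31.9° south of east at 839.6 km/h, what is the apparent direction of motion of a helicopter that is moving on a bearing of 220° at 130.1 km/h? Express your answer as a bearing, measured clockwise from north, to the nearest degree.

Taking east as x and north as y: helicopter velocity = (-83.627, -99.662) km/h; airliner velocity = (712.797, -443.677) km/h.
Velocity of helicopter relative to airliner = (-83.627, -99.662) − (712.797, -443.677) = (-796.423, 344.014) km/h.
Bearing = atan2(-796.42, 344.01) = 293.36° clockwise from north.

293°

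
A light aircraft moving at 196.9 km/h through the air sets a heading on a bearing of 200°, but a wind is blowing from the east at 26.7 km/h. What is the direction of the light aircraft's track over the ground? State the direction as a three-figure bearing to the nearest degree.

Taking east as x and north as y: velocity relative to the air = (-67.344, -185.025) km/h; the air relative to ground = (-26.700, 0.000) km/h.
Velocity relative to ground = (-67.344, -185.025) + (-26.700, 0.000) = (-94.044, -185.025) km/h.
Bearing = atan2(-94.04, -185.03) = 206.94° clockwise from north.

207°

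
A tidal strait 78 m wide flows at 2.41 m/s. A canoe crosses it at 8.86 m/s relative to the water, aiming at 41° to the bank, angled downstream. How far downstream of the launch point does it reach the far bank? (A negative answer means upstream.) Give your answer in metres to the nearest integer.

122 m

Perpendicular speed = 5.813 m/s; crossing time = 78 / 5.813 = 13.419 s.
Net downstream speed = 9.097 m/s.
Drift = 9.097 × 13.419 = 122.068 m (downstream).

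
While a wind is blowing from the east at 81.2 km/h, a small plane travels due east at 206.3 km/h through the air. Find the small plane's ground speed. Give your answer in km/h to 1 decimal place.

Taking east as x and north as y: velocity relative to the air = (206.300, 0.000) km/h; the air relative to ground = (-81.200, 0.000) km/h.
Velocity relative to ground = (206.300, 0.000) + (-81.200, 0.000) = (125.100, 0.000) km/h.
Speed = |(125.100, 0.000)| = 125.100 km/h.

125.1 km/h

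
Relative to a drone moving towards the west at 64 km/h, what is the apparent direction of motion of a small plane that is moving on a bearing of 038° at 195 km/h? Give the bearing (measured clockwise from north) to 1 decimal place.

Taking east as x and north as y: small plane velocity = (120.054, 153.662) km/h; drone velocity = (-64.000, 0.000) km/h.
Velocity of small plane relative to drone = (120.054, 153.662) − (-64.000, 0.000) = (184.054, 153.662) km/h.
Bearing = atan2(184.05, 153.66) = 50.14° clockwise from north.

050.1°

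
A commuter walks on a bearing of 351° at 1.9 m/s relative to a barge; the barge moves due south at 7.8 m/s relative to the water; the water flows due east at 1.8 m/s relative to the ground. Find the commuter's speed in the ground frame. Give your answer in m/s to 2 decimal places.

6.11 m/s

In east/north components (m/s): commuter relative to barge = (-0.297, 1.877); barge relative to water = (0.000, -7.800); water relative to ground = (1.800, 0.000).
Sum = (1.503, -5.923) m/s.
Speed = |(1.503, -5.923)| = 6.111 m/s.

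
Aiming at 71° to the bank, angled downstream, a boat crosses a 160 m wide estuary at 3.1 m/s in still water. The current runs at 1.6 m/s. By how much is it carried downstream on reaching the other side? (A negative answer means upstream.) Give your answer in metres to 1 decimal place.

142.4 m

Perpendicular speed = 2.931 m/s; crossing time = 160 / 2.931 = 54.587 s.
Net downstream speed = 2.609 m/s.
Drift = 2.609 × 54.587 = 142.431 m (downstream).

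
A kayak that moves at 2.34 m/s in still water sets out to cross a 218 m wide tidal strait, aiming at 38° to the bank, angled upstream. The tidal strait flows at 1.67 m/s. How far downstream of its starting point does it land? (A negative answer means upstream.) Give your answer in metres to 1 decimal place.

Perpendicular speed = 1.441 m/s; crossing time = 218 / 1.441 = 151.321 s.
Net downstream speed = -0.174 m/s.
Drift = -0.174 × 151.321 = -26.322 m (upstream).

-26.3 m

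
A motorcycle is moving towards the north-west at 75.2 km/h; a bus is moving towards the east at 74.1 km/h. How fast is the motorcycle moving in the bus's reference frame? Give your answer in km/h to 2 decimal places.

137.94 km/h

Taking east as x and north as y: motorcycle velocity = (-53.174, 53.174) km/h; bus velocity = (74.100, 0.000) km/h.
Velocity of motorcycle relative to bus = (-53.174, 53.174) − (74.100, 0.000) = (-127.274, 53.174) km/h.
Magnitude = |(-127.274, 53.174)| = 137.936 km/h.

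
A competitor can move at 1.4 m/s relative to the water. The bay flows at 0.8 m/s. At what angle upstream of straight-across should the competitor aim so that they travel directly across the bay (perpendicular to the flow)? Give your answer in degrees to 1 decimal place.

To cancel the current, the upstream component of the competitor's velocity must equal the flow: 1.4 sin θ = 0.8.
sin θ = 0.8 / 1.4 = 0.5714.
θ = arcsin(0.5714) = 34.850°.

34.8°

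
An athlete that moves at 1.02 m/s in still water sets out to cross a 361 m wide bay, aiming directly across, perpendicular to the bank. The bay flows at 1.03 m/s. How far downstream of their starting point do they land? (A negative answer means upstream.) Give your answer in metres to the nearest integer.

Perpendicular speed = 1.020 m/s; crossing time = 361 / 1.020 = 353.922 s.
Net downstream speed = 1.030 m/s.
Drift = 1.030 × 353.922 = 364.539 m (downstream).

365 m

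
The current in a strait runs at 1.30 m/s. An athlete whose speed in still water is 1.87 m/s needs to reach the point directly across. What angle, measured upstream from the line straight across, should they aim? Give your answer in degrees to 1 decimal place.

44.0°

To cancel the current, the upstream component of the athlete's velocity must equal the flow: 1.87 sin θ = 1.30.
sin θ = 1.30 / 1.87 = 0.6952.
θ = arcsin(0.6952) = 44.042°.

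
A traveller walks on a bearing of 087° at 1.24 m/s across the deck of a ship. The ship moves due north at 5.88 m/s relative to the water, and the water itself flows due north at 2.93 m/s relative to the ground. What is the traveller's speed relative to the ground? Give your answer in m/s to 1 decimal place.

In east/north components (m/s): traveller relative to ship = (1.238, 0.065); ship relative to water = (0.000, 5.880); water relative to ground = (0.000, 2.930).
Sum = (1.238, 8.875) m/s.
Speed = |(1.238, 8.875)| = 8.961 m/s.

9.0 m/s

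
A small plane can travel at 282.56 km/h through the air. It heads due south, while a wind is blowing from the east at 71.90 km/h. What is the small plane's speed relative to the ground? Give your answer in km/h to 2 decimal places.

Taking east as x and north as y: velocity relative to the air = (0.000, -282.560) km/h; the air relative to ground = (-71.900, 0.000) km/h.
Velocity relative to ground = (0.000, -282.560) + (-71.900, 0.000) = (-71.900, -282.560) km/h.
Speed = |(-71.900, -282.560)| = 291.564 km/h.

291.56 km/h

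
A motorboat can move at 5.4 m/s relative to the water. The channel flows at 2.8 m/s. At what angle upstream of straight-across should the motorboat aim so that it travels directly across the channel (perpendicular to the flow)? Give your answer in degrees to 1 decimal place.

31.2°

To cancel the current, the upstream component of the motorboat's velocity must equal the flow: 5.4 sin θ = 2.8.
sin θ = 2.8 / 5.4 = 0.5185.
θ = arcsin(0.5185) = 31.233°.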